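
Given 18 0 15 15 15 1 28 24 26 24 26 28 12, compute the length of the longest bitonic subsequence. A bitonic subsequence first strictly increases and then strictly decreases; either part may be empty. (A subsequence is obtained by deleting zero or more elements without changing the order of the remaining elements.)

6

One longest bitonic subsequence is 0, 15, 28, 26, 24, 12 (positions 2,3,7,9,10,13): it rises to 28 then falls. Length 6 is optimal.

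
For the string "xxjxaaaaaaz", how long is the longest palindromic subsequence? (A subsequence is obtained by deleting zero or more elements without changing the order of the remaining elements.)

Using dp[i][j] = 2 + dp[i+1][j−1] if the ends match, else max(dp[i+1][j], dp[i][j−1]):
dp[1][11] = 6. A witness is aaaaaa at positions 5,6,7,8,9,10.

6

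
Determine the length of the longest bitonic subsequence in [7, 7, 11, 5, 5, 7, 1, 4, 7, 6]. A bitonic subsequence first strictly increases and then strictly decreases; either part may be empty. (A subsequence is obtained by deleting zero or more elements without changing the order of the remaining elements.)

Let inc[i] be the LIS ending at i and dec[i] the longest strictly decreasing subsequence starting at i. inc = [1, 1, 2, 1, 1, 2, 1, 2, 3, 3], dec = [3, 3, 3, 2, 2, 2, 1, 1, 2, 1].
max_i inc[i]+dec[i]−1 = 4, with one witness 7, 11, 7, 6.

4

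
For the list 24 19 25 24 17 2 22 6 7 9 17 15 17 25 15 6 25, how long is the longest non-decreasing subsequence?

Let dp[i] be the longest non-decreasing subsequence ending at position i. Then dp = [1, 1, 2, 2, 1, 1, 2, 2, 3, 4, 5, 5, 6, 7, 6, 3, 8].
The maximum is 8; one witness is 2, 6, 7, 9, 17, 17, 25, 25 at positions 6,8,9,10,11,13,14,17.

8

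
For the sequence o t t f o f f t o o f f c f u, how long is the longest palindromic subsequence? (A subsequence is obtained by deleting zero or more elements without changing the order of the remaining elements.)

One longest palindromic subsequence is fffoofff (positions 4,6,7,9,10,11,12,14); it reads the same forward and backward, and the interval DP gives dp[1][15] = 8.

8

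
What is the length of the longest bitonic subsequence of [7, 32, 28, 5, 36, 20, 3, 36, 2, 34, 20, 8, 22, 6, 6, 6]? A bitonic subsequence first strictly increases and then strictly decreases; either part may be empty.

7

Let inc[i] be the LIS ending at i and dec[i] the longest strictly decreasing subsequence starting at i. inc = [1, 2, 2, 1, 3, 2, 1, 3, 1, 3, 2, 2, 3, 2, 2, 2], dec = [4, 5, 4, 3, 5, 3, 2, 5, 1, 4, 3, 2, 2, 1, 1, 1].
max_i inc[i]+dec[i]−1 = 7, with one witness 7, 32, 36, 34, 20, 8, 6.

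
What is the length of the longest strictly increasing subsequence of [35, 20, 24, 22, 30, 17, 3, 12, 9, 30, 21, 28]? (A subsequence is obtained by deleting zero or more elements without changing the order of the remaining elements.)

Let dp[i] be the longest increasing subsequence ending at position i. Then dp = [1, 1, 2, 2, 3, 1, 1, 2, 2, 3, 3, 4].
The maximum is 4; one witness is 3, 12, 21, 28 at positions 7,8,11,12.

4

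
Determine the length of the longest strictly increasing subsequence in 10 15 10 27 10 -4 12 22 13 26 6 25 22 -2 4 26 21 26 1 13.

Let dp[i] be the longest increasing subsequence ending at position i. Then dp = [1, 2, 1, 3, 1, 1, 2, 3, 3, 4, 2, 4, 4, 2, 3, 5, 4, 5, 3, 4].
The maximum is 5; one witness is 10, 15, 22, 25, 26 at positions 1,2,8,12,16.

5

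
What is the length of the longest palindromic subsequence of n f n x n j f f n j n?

7

One longest palindromic subsequence is nfnxnfn (positions 1,2,3,4,5,8,11); it reads the same forward and backward, and the interval DP gives dp[1][11] = 7.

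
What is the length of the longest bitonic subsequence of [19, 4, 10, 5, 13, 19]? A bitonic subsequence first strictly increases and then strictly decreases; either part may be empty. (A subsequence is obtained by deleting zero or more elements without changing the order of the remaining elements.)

Let inc[i] be the LIS ending at i and dec[i] the longest strictly decreasing subsequence starting at i. inc = [1, 1, 2, 2, 3, 4], dec = [3, 1, 2, 1, 1, 1].
max_i inc[i]+dec[i]−1 = 4, with one witness 4, 10, 13, 19.

4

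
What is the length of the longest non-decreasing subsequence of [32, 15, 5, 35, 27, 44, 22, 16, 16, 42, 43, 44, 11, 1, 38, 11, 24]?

Let dp[i] be the longest non-decreasing subsequence ending at position i. Then dp = [1, 1, 1, 2, 2, 3, 2, 2, 3, 4, 5, 6, 2, 1, 4, 3, 4].
The maximum is 6; one witness is 15, 16, 16, 42, 43, 44 at positions 2,8,9,10,11,12.

6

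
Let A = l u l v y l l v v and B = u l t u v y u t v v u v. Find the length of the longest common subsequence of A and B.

Backtracking the LCS table gives one alignment: l (A1,B2) → u (A2,B4) → v (A4,B5) → y (A5,B6) → v (A8,B10) → v (A9,B12).
So the longest common subsequence has length 6.

6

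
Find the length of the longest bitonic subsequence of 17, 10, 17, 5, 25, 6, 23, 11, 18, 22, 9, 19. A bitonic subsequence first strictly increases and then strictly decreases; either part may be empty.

Let inc[i] be the LIS ending at i and dec[i] the longest strictly decreasing subsequence starting at i. inc = [1, 1, 2, 1, 3, 2, 3, 3, 4, 5, 3, 5], dec = [3, 2, 3, 1, 4, 1, 3, 2, 2, 2, 1, 1].
max_i inc[i]+dec[i]−1 = 6, with one witness 10, 17, 25, 23, 22, 19.

6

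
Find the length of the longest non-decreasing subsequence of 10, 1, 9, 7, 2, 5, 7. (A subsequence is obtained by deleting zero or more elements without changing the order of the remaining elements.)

One longest non-decreasing subsequence is 1, 2, 5, 7 (positions 2,5,6,7), of length 4; no longer one exists.

4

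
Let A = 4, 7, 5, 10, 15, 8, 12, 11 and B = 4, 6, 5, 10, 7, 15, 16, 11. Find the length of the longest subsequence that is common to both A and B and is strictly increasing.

4

For each value that appears in both, track the longest common increasing run ending there.
The best achievable length is 4; one witness is 4, 5, 10, 15 (A-positions 1,3,4,5, B-positions 1,3,4,6).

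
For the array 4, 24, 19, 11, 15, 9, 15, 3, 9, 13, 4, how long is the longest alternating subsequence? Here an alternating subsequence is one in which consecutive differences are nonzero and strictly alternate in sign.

A longest alternating subsequence is 4, 24, 11, 15, 9, 15, 3, 9, 4 (positions 1,2,4,5,6,7,8,9,11); its 8 consecutive differences strictly alternate in sign, and length 9 is optimal.

9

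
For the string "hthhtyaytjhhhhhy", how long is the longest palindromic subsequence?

Using dp[i][j] = 2 + dp[i+1][j−1] if the ends match, else max(dp[i+1][j], dp[i][j−1]):
dp[1][16] = 11. A witness is hhhtyaythhh at positions 1,3,4,5,6,7,8,9,13,14,15.

11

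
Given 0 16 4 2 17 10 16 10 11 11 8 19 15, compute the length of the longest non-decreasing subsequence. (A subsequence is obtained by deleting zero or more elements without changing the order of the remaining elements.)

7

One longest non-decreasing subsequence is 0, 4, 10, 10, 11, 11, 19 (positions 1,3,6,8,9,10,12), of length 7; no longer one exists.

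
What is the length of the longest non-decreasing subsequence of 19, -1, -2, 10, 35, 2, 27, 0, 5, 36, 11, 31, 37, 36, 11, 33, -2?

6

Let dp[i] be the longest non-decreasing subsequence ending at position i. Then dp = [1, 1, 1, 2, 3, 2, 3, 2, 3, 4, 4, 5, 6, 6, 5, 6, 2].
The maximum is 6; one witness is -1, 2, 5, 11, 31, 37 at positions 2,6,9,11,12,13.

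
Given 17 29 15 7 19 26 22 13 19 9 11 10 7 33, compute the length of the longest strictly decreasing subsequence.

7

One longest decreasing subsequence is 29, 26, 22, 13, 11, 10, 7 (positions 2,6,7,8,11,12,13), of length 7; no longer one exists.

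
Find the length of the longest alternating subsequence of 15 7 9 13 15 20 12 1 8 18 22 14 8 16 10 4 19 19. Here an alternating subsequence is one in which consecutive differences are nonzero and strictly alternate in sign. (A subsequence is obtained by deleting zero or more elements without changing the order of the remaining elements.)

A longest alternating subsequence is 15, 7, 13, 12, 18, 14, 16, 10, 19 (positions 1,2,4,7,10,12,14,15,17); its 8 consecutive differences strictly alternate in sign, and length 9 is optimal.

9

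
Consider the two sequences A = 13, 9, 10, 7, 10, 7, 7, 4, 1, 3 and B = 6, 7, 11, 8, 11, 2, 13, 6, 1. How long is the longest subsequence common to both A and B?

2

A longest common subsequence is 13, 1 (length 2); the LCS DP confirms no longer common subsequence exists.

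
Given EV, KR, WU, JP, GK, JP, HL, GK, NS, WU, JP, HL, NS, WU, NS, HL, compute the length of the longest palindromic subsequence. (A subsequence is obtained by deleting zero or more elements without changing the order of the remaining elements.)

One longest palindromic subsequence is HL NS WU NS WU NS HL (positions 7,9,10,13,14,15,16); it reads the same forward and backward, and the interval DP gives dp[1][16] = 7.

7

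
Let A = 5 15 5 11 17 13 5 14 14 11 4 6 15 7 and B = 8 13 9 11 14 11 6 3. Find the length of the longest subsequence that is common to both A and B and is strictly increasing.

2

For each value that appears in both, track the longest common increasing run ending there.
The best achievable length is 2; one witness is 13, 14 (A-positions 6,8, B-positions 2,5).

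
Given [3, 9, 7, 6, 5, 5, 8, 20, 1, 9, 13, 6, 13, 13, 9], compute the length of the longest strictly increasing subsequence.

One longest increasing subsequence is 3, 7, 8, 9, 13 (positions 1,3,7,10,11), of length 5; no longer one exists.

5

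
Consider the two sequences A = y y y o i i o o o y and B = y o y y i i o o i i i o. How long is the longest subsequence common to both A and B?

8

Backtracking the LCS table gives one alignment: y (A1,B1) → y (A2,B3) → y (A3,B4) → i (A5,B5) → i (A6,B6) → o (A7,B7) → o (A8,B8) → o (A9,B12).
So the longest common subsequence has length 8.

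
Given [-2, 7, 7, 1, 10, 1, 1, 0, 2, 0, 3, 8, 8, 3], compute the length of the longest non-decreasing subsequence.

8

One longest non-decreasing subsequence is -2, 1, 1, 1, 2, 3, 8, 8 (positions 1,4,6,7,9,11,12,13), of length 8; no longer one exists.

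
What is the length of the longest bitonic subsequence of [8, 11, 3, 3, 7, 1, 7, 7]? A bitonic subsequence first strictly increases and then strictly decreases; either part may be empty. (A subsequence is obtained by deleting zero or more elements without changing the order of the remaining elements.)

Let inc[i] be the LIS ending at i and dec[i] the longest strictly decreasing subsequence starting at i. inc = [1, 2, 1, 1, 2, 1, 2, 2], dec = [3, 3, 2, 2, 2, 1, 1, 1].
max_i inc[i]+dec[i]−1 = 4, with one witness 8, 11, 7, 1.

4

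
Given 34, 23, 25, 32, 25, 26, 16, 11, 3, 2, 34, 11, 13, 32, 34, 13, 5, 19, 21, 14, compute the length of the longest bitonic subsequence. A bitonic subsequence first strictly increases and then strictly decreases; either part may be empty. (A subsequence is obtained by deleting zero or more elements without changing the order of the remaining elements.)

Let inc[i] be the LIS ending at i and dec[i] the longest strictly decreasing subsequence starting at i. inc = [1, 1, 2, 3, 2, 3, 1, 1, 1, 1, 4, 2, 3, 4, 5, 3, 2, 4, 5, 4], dec = [7, 5, 5, 6, 5, 5, 4, 3, 2, 1, 4, 2, 2, 3, 3, 2, 1, 2, 2, 1].
max_i inc[i]+dec[i]−1 = 8, with one witness 23, 25, 32, 26, 16, 11, 3, 2.

8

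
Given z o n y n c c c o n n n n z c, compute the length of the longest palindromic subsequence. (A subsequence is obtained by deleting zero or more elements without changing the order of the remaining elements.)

Using dp[i][j] = 2 + dp[i+1][j−1] if the ends match, else max(dp[i+1][j], dp[i][j−1]):
dp[1][15] = 9. A witness is znncccnnz at positions 1,3,5,6,7,8,12,13,14.

9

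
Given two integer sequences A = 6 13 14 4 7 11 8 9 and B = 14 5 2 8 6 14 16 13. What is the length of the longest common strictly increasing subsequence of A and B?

For each value that appears in both, track the longest common increasing run ending there.
The best achievable length is 2; one witness is 6, 14 (A-positions 1,3, B-positions 5,6).

2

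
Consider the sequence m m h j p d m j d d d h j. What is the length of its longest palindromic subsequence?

6

Using dp[i][j] = 2 + dp[i+1][j−1] if the ends match, else max(dp[i+1][j], dp[i][j−1]):
dp[1][13] = 6. A witness is jddddj at positions 4,6,9,10,11,13.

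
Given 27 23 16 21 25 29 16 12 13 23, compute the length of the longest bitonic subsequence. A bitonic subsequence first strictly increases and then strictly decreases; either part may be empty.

Let inc[i] be the LIS ending at i and dec[i] the longest strictly decreasing subsequence starting at i. inc = [1, 1, 1, 2, 3, 4, 1, 1, 2, 3], dec = [5, 4, 2, 3, 3, 3, 2, 1, 1, 1].
max_i inc[i]+dec[i]−1 = 6, with one witness 16, 21, 25, 29, 16, 13.

6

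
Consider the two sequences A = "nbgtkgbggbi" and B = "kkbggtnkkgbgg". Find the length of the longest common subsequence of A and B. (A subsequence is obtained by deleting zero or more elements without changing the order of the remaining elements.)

8

A longest common subsequence is bgtkgbgg (length 8); the LCS DP confirms no longer common subsequence exists.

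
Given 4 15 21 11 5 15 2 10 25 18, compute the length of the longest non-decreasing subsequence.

Let dp[i] be the longest non-decreasing subsequence ending at position i. Then dp = [1, 2, 3, 2, 2, 3, 1, 3, 4, 4].
The maximum is 4; one witness is 4, 15, 21, 25 at positions 1,2,3,9.

4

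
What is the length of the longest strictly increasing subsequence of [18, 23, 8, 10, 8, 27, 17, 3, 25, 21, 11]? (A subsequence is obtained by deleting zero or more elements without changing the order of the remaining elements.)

4

Let dp[i] be the longest increasing subsequence ending at position i. Then dp = [1, 2, 1, 2, 1, 3, 3, 1, 4, 4, 3].
The maximum is 4; one witness is 8, 10, 17, 25 at positions 3,4,7,9.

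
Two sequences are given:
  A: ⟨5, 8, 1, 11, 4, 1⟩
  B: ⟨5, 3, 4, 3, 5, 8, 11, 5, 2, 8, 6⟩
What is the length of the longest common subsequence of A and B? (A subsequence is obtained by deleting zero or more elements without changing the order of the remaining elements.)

Backtracking the LCS table gives one alignment: 5 (A1,B5) → 8 (A2,B6) → 11 (A4,B7).
So the longest common subsequence has length 3.

3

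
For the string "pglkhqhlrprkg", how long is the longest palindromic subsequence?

One longest palindromic subsequence is gkrprkg (positions 2,4,9,10,11,12,13); it reads the same forward and backward, and the interval DP gives dp[1][13] = 7.

7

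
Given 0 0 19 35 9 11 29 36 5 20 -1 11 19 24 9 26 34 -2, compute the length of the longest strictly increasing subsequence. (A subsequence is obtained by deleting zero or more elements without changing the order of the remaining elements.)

One longest increasing subsequence is 0, 9, 11, 20, 24, 26, 34 (positions 1,5,6,10,14,16,17), of length 7; no longer one exists.

7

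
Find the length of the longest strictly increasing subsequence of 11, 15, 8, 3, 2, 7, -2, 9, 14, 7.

Scanning left to right, the best length ending at each element is: 11→1, 15→2, 8→1, 3→1, 2→1, 7→2, -2→1, 9→3, 14→4, 7→2.
So the longest increasing subsequence has length 4, e.g. 3, 7, 9, 14.

4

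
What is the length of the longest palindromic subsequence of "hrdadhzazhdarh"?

Using dp[i][j] = 2 + dp[i+1][j−1] if the ends match, else max(dp[i+1][j], dp[i][j−1]):
dp[1][14] = 13. A witness is hradhzazhdarh at positions 1,2,4,5,6,7,8,9,10,11,12,13,14.

13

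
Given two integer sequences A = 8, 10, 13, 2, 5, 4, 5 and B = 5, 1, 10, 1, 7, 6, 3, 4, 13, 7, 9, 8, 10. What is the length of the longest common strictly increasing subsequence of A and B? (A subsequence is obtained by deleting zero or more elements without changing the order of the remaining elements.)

A longest common strictly increasing subsequence is 10, 13 (length 2); it appears in order in both A and B, and no longer such subsequence exists.

2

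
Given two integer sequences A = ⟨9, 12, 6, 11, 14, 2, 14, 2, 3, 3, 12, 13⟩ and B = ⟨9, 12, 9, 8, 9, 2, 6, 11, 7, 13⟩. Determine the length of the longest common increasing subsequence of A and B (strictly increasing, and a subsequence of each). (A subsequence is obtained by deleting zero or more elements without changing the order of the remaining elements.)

3

A longest common strictly increasing subsequence is 9, 12, 13 (length 3); it appears in order in both A and B, and no longer such subsequence exists.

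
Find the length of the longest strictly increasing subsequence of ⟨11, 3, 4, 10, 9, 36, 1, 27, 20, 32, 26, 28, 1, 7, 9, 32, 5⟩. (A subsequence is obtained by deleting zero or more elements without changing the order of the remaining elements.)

Let dp[i] be the longest increasing subsequence ending at position i. Then dp = [1, 1, 2, 3, 3, 4, 1, 4, 4, 5, 5, 6, 1, 3, 4, 7, 3].
The maximum is 7; one witness is 3, 4, 10, 20, 26, 28, 32 at positions 2,3,4,9,11,12,16.

7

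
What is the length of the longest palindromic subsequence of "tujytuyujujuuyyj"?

11

One longest palindromic subsequence is jyyuujuuyyj (positions 3,4,7,8,10,11,12,13,14,15,16); it reads the same forward and backward, and the interval DP gives dp[1][16] = 11.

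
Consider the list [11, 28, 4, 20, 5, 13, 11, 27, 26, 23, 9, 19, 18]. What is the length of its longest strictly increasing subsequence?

4

Scanning left to right, the best length ending at each element is: 11→1, 28→2, 4→1, 20→2, 5→2, 13→3, 11→3, 27→4, 26→4, 23→4, 9→3, 19→4, 18→4.
So the longest increasing subsequence has length 4, e.g. 4, 5, 13, 27.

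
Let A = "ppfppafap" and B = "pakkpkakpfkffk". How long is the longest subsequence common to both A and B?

4

Backtracking the LCS table gives one alignment: p (A1,B5) → p (A2,B9) → f (A3,B12) → f (A7,B13).
So the longest common subsequence has length 4.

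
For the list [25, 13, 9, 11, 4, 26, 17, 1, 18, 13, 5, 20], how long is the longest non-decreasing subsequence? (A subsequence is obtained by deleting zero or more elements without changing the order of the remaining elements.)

5

Scanning left to right, the best length ending at each element is: 25→1, 13→1, 9→1, 11→2, 4→1, 26→3, 17→3, 1→1, 18→4, 13→3, 5→2, 20→5.
So the longest non-decreasing subsequence has length 5, e.g. 9, 11, 17, 18, 20.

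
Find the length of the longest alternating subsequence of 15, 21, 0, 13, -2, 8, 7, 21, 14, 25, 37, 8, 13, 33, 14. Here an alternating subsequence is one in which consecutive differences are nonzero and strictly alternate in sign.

Track the best alternating length ending on an up-step vs a down-step at each position: up/down = 1/1, 2/1, 1/3, 4/3, 1/5, 6/5, 6/7, 8/1, 8/9, 10/1, 10/1, 8/11, 12/11, 12/11, 12/13.
The maximum over both is 13; one such subsequence is 15, 21, 0, 13, -2, 8, 7, 21, 14, 25, 8, 33, 14.

13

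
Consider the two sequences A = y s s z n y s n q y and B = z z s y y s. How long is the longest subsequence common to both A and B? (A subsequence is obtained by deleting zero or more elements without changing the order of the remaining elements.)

3

Backtracking the LCS table gives one alignment: y (A1,B4) → y (A6,B5) → s (A7,B6).
So the longest common subsequence has length 3.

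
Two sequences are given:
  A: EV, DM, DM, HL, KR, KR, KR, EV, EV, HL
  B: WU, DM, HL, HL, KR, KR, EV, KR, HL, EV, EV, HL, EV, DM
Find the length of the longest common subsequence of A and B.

A longest common subsequence is DM, HL, KR, KR, KR, EV, EV, HL (length 8); the LCS DP confirms no longer common subsequence exists.

8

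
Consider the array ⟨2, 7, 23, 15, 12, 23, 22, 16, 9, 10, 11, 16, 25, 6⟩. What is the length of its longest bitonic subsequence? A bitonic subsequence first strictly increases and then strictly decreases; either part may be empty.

One longest bitonic subsequence is 2, 7, 15, 23, 22, 16, 11, 6 (positions 1,2,4,6,7,8,11,14): it rises to 23 then falls. Length 8 is optimal.

8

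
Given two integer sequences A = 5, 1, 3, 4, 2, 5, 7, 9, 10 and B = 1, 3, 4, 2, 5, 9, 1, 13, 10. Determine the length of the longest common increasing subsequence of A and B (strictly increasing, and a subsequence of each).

6

A longest common strictly increasing subsequence is 1, 3, 4, 5, 9, 10 (length 6); it appears in order in both A and B, and no longer such subsequence exists.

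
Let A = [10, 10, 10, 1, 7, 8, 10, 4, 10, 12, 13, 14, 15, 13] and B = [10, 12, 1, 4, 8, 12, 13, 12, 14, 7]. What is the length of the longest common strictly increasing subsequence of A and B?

5

A longest common strictly increasing subsequence is 1, 4, 12, 13, 14 (length 5); it appears in order in both A and B, and no longer such subsequence exists.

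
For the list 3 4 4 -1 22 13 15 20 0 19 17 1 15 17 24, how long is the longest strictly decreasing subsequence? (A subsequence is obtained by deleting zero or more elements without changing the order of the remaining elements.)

5

Let dp[i] be the longest decreasing subsequence ending at position i. Then dp = [1, 1, 1, 2, 1, 2, 2, 2, 3, 3, 4, 5, 5, 4, 1].
The maximum is 5; one witness is 22, 20, 19, 17, 1 at positions 5,8,10,11,12.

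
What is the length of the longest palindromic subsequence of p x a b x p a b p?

Using dp[i][j] = 2 + dp[i+1][j−1] if the ends match, else max(dp[i+1][j], dp[i][j−1]):
dp[1][9] = 5. A witness is pbabp at positions 1,4,7,8,9.

5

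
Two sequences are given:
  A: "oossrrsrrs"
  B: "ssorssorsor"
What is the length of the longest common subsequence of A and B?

6

Backtracking the LCS table gives one alignment: o (A1,B3) → s (A3,B5) → s (A4,B6) → r (A6,B8) → s (A7,B9) → r (A9,B11).
So the longest common subsequence has length 6.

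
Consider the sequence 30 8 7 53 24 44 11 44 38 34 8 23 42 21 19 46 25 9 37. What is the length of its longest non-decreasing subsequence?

Scanning left to right, the best length ending at each element is: 30→1, 8→1, 7→1, 53→2, 24→2, 44→3, 11→2, 44→4, 38→3, 34→3, 8→2, 23→3, 42→4, 21→3, 19→3, 46→5, 25→4, 9→3, 37→5.
So the longest non-decreasing subsequence has length 5, e.g. 8, 24, 44, 44, 46.

5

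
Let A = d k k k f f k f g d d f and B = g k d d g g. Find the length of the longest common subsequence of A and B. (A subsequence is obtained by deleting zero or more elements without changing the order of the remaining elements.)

Backtracking the LCS table gives one alignment: k (A7,B2) → d (A10,B3) → d (A11,B4).
So the longest common subsequence has length 3.

3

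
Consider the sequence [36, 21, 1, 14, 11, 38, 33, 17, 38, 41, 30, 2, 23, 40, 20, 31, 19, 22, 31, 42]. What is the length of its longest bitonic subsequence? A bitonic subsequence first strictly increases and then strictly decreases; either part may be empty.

9

One longest bitonic subsequence is 1, 14, 33, 38, 41, 30, 23, 20, 19 (positions 3,4,7,9,10,11,13,15,17): it rises to 41 then falls. Length 9 is optimal.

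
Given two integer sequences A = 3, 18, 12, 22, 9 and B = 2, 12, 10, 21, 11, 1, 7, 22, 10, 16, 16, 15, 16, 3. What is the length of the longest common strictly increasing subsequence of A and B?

2

For each value that appears in both, track the longest common increasing run ending there.
The best achievable length is 2; one witness is 12, 22 (A-positions 3,4, B-positions 2,8).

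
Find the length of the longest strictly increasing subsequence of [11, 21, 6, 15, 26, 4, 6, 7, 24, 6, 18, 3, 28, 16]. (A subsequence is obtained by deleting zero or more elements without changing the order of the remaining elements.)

One longest increasing subsequence is 4, 6, 7, 24, 28 (positions 6,7,8,9,13), of length 5; no longer one exists.

5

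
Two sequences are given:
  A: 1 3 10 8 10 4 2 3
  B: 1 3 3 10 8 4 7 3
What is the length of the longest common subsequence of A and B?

6

Backtracking the LCS table gives one alignment: 1 (A1,B1) → 3 (A2,B3) → 10 (A3,B4) → 8 (A4,B5) → 4 (A6,B6) → 3 (A8,B8).
So the longest common subsequence has length 6.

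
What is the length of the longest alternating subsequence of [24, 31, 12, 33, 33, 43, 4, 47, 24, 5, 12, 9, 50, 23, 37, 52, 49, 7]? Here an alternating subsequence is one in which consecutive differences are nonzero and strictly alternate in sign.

Track the best alternating length ending on an up-step vs a down-step at each position: up/down = 1/1, 2/1, 1/3, 4/1, 4/1, 4/1, 1/5, 6/1, 6/7, 6/7, 8/7, 8/9, 10/1, 10/11, 12/11, 12/1, 12/13, 8/13.
The maximum over both is 13; one such subsequence is 24, 31, 12, 33, 4, 47, 5, 12, 9, 50, 23, 52, 49.

13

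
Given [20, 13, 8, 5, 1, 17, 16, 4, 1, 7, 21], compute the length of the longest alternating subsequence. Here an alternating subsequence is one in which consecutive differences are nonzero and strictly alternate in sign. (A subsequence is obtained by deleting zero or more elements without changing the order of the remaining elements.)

5

A longest alternating subsequence is 20, 13, 17, 4, 7 (positions 1,2,6,8,10); its 4 consecutive differences strictly alternate in sign, and length 5 is optimal.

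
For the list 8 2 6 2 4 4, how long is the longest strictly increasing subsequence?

Scanning left to right, the best length ending at each element is: 8→1, 2→1, 6→2, 2→1, 4→2, 4→2.
So the longest increasing subsequence has length 2, e.g. 2, 6.

2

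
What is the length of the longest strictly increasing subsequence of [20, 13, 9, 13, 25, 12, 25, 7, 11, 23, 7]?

Let dp[i] be the longest increasing subsequence ending at position i. Then dp = [1, 1, 1, 2, 3, 2, 3, 1, 2, 3, 1].
The maximum is 3; one witness is 9, 13, 25 at positions 3,4,5.

3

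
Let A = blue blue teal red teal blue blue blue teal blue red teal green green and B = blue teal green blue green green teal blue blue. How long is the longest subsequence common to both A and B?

5

Backtracking the LCS table gives one alignment: blue (A1,B1) → blue (A2,B4) → teal (A5,B7) → blue (A8,B8) → blue (A10,B9).
So the longest common subsequence has length 5.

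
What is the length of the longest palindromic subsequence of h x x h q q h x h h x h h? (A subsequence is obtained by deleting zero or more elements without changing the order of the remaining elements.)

10

One longest palindromic subsequence is hxxhqqhxxh (positions 1,2,3,4,5,6,7,8,11,13); it reads the same forward and backward, and the interval DP gives dp[1][13] = 10.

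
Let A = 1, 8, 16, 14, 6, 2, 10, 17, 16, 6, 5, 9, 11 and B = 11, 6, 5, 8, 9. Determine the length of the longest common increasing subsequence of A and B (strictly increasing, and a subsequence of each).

2

For each value that appears in both, track the longest common increasing run ending there.
The best achievable length is 2; one witness is 6, 9 (A-positions 5,12, B-positions 2,5).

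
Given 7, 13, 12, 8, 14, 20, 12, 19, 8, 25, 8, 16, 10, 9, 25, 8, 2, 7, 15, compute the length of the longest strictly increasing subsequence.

Scanning left to right, the best length ending at each element is: 7→1, 13→2, 12→2, 8→2, 14→3, 20→4, 12→3, 19→4, 8→2, 25→5, 8→2, 16→4, 10→3, 9→3, 25→5, 8→2, 2→1, 7→2, 15→4.
So the longest increasing subsequence has length 5, e.g. 7, 13, 14, 20, 25.

5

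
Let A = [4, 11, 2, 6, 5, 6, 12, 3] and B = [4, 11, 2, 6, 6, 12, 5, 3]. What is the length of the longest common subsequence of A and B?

Backtracking the LCS table gives one alignment: 4 (A1,B1) → 11 (A2,B2) → 2 (A3,B3) → 6 (A4,B4) → 6 (A6,B5) → 12 (A7,B6) → 3 (A8,B8).
So the longest common subsequence has length 7.

7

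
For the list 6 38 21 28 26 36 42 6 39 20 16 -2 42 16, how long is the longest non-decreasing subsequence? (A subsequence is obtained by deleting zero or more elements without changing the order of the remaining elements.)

6

One longest non-decreasing subsequence is 6, 21, 28, 36, 42, 42 (positions 1,3,4,6,7,13), of length 6; no longer one exists.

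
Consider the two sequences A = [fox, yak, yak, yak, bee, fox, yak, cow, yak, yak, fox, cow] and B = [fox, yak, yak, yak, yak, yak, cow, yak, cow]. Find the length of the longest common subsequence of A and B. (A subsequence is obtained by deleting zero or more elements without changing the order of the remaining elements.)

Backtracking the LCS table gives one alignment: fox (A1,B1) → yak (A2,B3) → yak (A3,B4) → yak (A4,B5) → yak (A7,B6) → cow (A8,B7) → yak (A10,B8) → cow (A12,B9).
So the longest common subsequence has length 8.

8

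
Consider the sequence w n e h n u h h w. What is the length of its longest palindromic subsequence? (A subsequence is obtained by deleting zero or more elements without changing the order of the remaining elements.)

5

Using dp[i][j] = 2 + dp[i+1][j−1] if the ends match, else max(dp[i+1][j], dp[i][j−1]):
dp[1][9] = 5. A witness is whhhw at positions 1,4,7,8,9.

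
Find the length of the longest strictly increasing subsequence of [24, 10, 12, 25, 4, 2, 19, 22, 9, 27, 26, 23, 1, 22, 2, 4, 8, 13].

Let dp[i] be the longest increasing subsequence ending at position i. Then dp = [1, 1, 2, 3, 1, 1, 3, 4, 2, 5, 5, 5, 1, 4, 2, 3, 4, 5].
The maximum is 5; one witness is 10, 12, 19, 22, 27 at positions 2,3,7,8,10.

5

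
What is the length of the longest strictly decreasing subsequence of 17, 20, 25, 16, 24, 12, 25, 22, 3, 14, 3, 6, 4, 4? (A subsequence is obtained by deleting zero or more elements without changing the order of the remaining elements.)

6

Let dp[i] be the longest decreasing subsequence ending at position i. Then dp = [1, 1, 1, 2, 2, 3, 1, 3, 4, 4, 5, 5, 6, 6].
The maximum is 6; one witness is 25, 24, 22, 14, 6, 4 at positions 3,5,8,10,12,13.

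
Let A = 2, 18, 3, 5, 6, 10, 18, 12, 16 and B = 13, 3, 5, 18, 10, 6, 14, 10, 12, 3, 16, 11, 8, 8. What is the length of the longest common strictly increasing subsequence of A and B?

6

A longest common strictly increasing subsequence is 3, 5, 6, 10, 12, 16 (length 6); it appears in order in both A and B, and no longer such subsequence exists.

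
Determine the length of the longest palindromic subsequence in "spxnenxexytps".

9

One longest palindromic subsequence is spxexexps (positions 1,2,3,5,7,8,9,12,13); it reads the same forward and backward, and the interval DP gives dp[1][13] = 9.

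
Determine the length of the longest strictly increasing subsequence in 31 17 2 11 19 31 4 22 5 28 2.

Scanning left to right, the best length ending at each element is: 31→1, 17→1, 2→1, 11→2, 19→3, 31→4, 4→2, 22→4, 5→3, 28→5, 2→1.
So the longest increasing subsequence has length 5, e.g. 2, 11, 19, 22, 28.

5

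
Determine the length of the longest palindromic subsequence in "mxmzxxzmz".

Using dp[i][j] = 2 + dp[i+1][j−1] if the ends match, else max(dp[i+1][j], dp[i][j−1]):
dp[1][9] = 6. A witness is mzxxzm at positions 3,4,5,6,7,8.

6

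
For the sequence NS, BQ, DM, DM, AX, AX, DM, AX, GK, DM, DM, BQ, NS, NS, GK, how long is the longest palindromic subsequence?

One longest palindromic subsequence is NS BQ DM DM AX DM AX DM DM BQ NS (positions 1,2,3,4,6,7,8,10,11,12,14); it reads the same forward and backward, and the interval DP gives dp[1][15] = 11.

11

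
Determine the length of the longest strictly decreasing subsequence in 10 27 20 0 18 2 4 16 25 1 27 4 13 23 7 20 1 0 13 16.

8

Scanning left to right, the best length ending at each element is: 10→1, 27→1, 20→2, 0→3, 18→3, 2→4, 4→4, 16→4, 25→2, 1→5, 27→1, 4→5, 13→5, 23→3, 7→6, 20→4, 1→7, 0→8, 13→5, 16→5.
So the longest decreasing subsequence has length 8, e.g. 27, 20, 18, 16, 13, 7, 1, 0.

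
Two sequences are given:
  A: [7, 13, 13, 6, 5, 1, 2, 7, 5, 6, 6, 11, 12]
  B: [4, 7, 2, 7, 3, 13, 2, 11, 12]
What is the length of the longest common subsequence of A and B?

5

Backtracking the LCS table gives one alignment: 7 (A1,B4) → 13 (A3,B6) → 2 (A7,B7) → 11 (A12,B8) → 12 (A13,B9).
So the longest common subsequence has length 5.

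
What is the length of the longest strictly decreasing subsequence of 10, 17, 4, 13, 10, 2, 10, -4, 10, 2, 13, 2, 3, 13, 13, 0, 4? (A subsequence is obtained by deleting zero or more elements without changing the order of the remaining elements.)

Let dp[i] be the longest decreasing subsequence ending at position i. Then dp = [1, 1, 2, 2, 3, 4, 3, 5, 3, 4, 2, 4, 4, 2, 2, 5, 4].
The maximum is 5; one witness is 17, 13, 10, 2, -4 at positions 2,4,5,6,8.

5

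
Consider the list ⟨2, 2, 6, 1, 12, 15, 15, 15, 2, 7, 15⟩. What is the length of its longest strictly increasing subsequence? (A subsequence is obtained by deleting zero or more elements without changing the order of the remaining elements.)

4

Let dp[i] be the longest increasing subsequence ending at position i. Then dp = [1, 1, 2, 1, 3, 4, 4, 4, 2, 3, 4].
The maximum is 4; one witness is 2, 6, 12, 15 at positions 1,3,5,6.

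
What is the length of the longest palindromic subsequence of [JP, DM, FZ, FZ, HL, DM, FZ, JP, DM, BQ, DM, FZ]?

Using dp[i][j] = 2 + dp[i+1][j−1] if the ends match, else max(dp[i+1][j], dp[i][j−1]):
dp[1][12] = 6. A witness is JP DM FZ FZ DM JP at positions 1,2,3,4,6,8.

6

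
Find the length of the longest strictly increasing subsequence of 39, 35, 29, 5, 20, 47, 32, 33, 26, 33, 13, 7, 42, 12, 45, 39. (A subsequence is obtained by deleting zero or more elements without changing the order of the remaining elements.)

6

Scanning left to right, the best length ending at each element is: 39→1, 35→1, 29→1, 5→1, 20→2, 47→3, 32→3, 33→4, 26→3, 33→4, 13→2, 7→2, 42→5, 12→3, 45→6, 39→5.
So the longest increasing subsequence has length 6, e.g. 5, 20, 32, 33, 42, 45.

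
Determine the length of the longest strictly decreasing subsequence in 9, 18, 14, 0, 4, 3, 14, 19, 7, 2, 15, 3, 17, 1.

6

One longest decreasing subsequence is 18, 14, 4, 3, 2, 1 (positions 2,3,5,6,10,14), of length 6; no longer one exists.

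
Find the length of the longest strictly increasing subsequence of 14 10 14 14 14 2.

2

Let dp[i] be the longest increasing subsequence ending at position i. Then dp = [1, 1, 2, 2, 2, 1].
The maximum is 2; one witness is 10, 14 at positions 2,3.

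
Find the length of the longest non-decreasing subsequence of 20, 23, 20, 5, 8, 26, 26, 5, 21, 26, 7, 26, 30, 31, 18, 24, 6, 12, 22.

8

One longest non-decreasing subsequence is 20, 23, 26, 26, 26, 26, 30, 31 (positions 1,2,6,7,10,12,13,14), of length 8; no longer one exists.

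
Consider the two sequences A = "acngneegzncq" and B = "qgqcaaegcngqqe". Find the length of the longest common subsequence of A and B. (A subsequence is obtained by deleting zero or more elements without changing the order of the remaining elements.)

5

Backtracking the LCS table gives one alignment: a (A1,B6) → c (A2,B9) → n (A3,B10) → g (A4,B11) → e (A7,B14).
So the longest common subsequence has length 5.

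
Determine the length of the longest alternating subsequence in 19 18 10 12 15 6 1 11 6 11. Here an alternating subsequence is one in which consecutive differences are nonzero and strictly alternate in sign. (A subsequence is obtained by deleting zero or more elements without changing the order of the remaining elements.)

7

Track the best alternating length ending on an up-step vs a down-step at each position: up/down = 1/1, 1/2, 1/2, 3/2, 3/2, 1/4, 1/4, 5/4, 5/6, 7/4.
The maximum over both is 7; one such subsequence is 19, 10, 12, 6, 11, 6, 11.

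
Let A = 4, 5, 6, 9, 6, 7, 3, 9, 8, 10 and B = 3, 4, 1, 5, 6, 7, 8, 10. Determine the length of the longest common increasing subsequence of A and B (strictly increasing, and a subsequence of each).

For each value that appears in both, track the longest common increasing run ending there.
The best achievable length is 6; one witness is 4, 5, 6, 7, 8, 10 (A-positions 1,2,3,6,9,10, B-positions 2,4,5,6,7,8).

6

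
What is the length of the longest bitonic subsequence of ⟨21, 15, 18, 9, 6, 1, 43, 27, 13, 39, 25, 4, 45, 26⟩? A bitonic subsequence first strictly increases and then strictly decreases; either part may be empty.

Let inc[i] be the LIS ending at i and dec[i] the longest strictly decreasing subsequence starting at i. inc = [1, 1, 2, 1, 1, 1, 3, 3, 2, 4, 3, 2, 5, 4], dec = [5, 4, 4, 3, 2, 1, 4, 3, 2, 3, 2, 1, 2, 1].
max_i inc[i]+dec[i]−1 = 6, with one witness 15, 18, 43, 39, 25, 4.

6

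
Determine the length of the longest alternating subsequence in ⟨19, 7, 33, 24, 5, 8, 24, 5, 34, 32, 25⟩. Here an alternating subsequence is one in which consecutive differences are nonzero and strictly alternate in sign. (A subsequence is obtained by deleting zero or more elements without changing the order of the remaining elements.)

8

Track the best alternating length ending on an up-step vs a down-step at each position: up/down = 1/1, 1/2, 3/1, 3/4, 1/4, 5/4, 5/4, 1/6, 7/1, 7/8, 7/8.
The maximum over both is 8; one such subsequence is 19, 7, 33, 5, 8, 5, 34, 32.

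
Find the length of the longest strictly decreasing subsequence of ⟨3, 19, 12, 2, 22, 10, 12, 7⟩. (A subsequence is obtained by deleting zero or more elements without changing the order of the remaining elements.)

4

Scanning left to right, the best length ending at each element is: 3→1, 19→1, 12→2, 2→3, 22→1, 10→3, 12→2, 7→4.
So the longest decreasing subsequence has length 4, e.g. 19, 12, 10, 7.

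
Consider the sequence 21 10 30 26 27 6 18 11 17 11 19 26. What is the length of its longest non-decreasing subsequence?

5

Let dp[i] be the longest non-decreasing subsequence ending at position i. Then dp = [1, 1, 2, 2, 3, 1, 2, 2, 3, 3, 4, 5].
The maximum is 5; one witness is 10, 11, 17, 19, 26 at positions 2,8,9,11,12.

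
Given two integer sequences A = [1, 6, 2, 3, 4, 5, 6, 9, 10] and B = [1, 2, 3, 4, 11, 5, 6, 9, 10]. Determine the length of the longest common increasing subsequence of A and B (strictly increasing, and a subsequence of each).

For each value that appears in both, track the longest common increasing run ending there.
The best achievable length is 8; one witness is 1, 2, 3, 4, 5, 6, 9, 10 (A-positions 1,3,4,5,6,7,8,9, B-positions 1,2,3,4,6,7,8,9).

8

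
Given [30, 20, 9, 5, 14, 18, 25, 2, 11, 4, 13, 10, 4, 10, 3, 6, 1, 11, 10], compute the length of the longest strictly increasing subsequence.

Let dp[i] be the longest increasing subsequence ending at position i. Then dp = [1, 1, 1, 1, 2, 3, 4, 1, 2, 2, 3, 3, 2, 3, 2, 3, 1, 4, 4].
The maximum is 4; one witness is 9, 14, 18, 25 at positions 3,5,6,7.

4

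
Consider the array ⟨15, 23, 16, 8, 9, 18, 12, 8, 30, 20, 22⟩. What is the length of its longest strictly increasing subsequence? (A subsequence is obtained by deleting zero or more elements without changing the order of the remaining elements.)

5

Scanning left to right, the best length ending at each element is: 15→1, 23→2, 16→2, 8→1, 9→2, 18→3, 12→3, 8→1, 30→4, 20→4, 22→5.
So the longest increasing subsequence has length 5, e.g. 15, 16, 18, 20, 22.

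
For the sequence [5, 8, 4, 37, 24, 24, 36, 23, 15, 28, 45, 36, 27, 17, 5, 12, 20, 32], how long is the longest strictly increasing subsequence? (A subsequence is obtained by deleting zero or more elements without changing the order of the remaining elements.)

Scanning left to right, the best length ending at each element is: 5→1, 8→2, 4→1, 37→3, 24→3, 24→3, 36→4, 23→3, 15→3, 28→4, 45→5, 36→5, 27→4, 17→4, 5→2, 12→3, 20→5, 32→6.
So the longest increasing subsequence has length 6, e.g. 5, 8, 15, 17, 20, 32.

6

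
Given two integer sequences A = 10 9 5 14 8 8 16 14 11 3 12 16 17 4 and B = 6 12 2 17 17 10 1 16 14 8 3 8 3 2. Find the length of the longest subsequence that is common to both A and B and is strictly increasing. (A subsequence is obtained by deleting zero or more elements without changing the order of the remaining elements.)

2

For each value that appears in both, track the longest common increasing run ending there.
The best achievable length is 2; one witness is 12, 17 (A-positions 11,13, B-positions 2,4).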